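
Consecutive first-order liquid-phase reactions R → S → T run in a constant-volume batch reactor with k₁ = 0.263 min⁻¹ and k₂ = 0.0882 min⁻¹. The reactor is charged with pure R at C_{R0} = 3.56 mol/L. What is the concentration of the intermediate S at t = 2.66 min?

1.58 mol/L

The intermediate concentration in a first-order A→B→C sequence is C_S = k₁C_{R0}(e^(−k₁t) − e^(−k₂t))/(k₂−k₁).
e^(−k₁t) = e^(−0.263×2.66) = e^(−0.6996) = 0.4968; e^(−k₂t) = e^(−0.2346) = 0.7909.
C_S = 0.263×3.56/(0.0882−0.263) × (0.4968−0.7909) = (-5.356)×(-0.2941) = 1.575 mol/L.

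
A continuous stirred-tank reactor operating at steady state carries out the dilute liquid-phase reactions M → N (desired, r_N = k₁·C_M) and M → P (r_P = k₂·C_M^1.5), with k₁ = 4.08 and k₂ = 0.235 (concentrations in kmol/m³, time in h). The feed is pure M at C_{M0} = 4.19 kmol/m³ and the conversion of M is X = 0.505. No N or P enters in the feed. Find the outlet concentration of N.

1.95 kmol/m³

Exit C_M = C_{M0}(1−X) = 4.19×0.495 = 2.074 kmol/m³.
In a CSTR the entire volume is at exit conditions, so r_N = 4.08×2.074 = 8.462 and r_P = 0.235×2.074^1.5 = 0.7019.
Fraction of consumed M going to N: r_N/(r_N+r_P) = 0.9234.
C_N = 0.9234·C_{M0}·X = 0.9234×4.19×0.505 = 1.95 kmol/m³.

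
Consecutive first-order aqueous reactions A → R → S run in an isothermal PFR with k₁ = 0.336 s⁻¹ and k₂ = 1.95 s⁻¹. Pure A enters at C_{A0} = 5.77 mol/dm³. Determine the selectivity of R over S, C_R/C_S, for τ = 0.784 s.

For first-order series with pure A initially, C_R(τ) = k₁C_{A0}/(k₂−k₁)·(e^(−k₁τ) − e^(−k₂τ)).
e^(−k₁τ) = e^(−0.336×0.784) = e^(−0.2634) = 0.7684; e^(−k₂τ) = e^(−1.529) = 0.2168.
C_R = 0.336×5.77/(1.95−0.336) × (0.7684−0.2168) = 1.201×0.5516 = 0.6626 mol/dm³.
C_A = C_{A0}e^(−k₁τ) = 4.434 mol/dm³, so C_S = C_{A0}−C_A−C_R = 0.6736 mol/dm³; C_R/C_S = 0.984.

0.984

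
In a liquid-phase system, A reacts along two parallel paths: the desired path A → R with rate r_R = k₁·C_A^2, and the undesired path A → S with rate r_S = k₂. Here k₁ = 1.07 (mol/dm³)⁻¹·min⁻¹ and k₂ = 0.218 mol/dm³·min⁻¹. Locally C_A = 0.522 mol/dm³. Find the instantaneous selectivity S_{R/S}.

S_{R/S} = r_R/r_S = (k₁·C_A^2)/(k₂) = (k₁/k₂)·C_A^2.
= (1.07×0.5220^2) / (0.218) = 0.2916/0.2180 = 1.34.
Since the desired path is higher order in A, keeping C_A high (PFR or concentrated feed) favours R.

1.34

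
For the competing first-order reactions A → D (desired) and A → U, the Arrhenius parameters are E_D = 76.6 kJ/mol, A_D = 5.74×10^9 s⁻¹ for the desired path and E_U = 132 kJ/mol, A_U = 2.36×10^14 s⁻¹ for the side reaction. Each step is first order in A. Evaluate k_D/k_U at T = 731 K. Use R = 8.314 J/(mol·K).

k_D/k_U = (A_D/A_U)·exp[−(E_D−E_U)/(RT)] = (A_D/A_U)·exp[(E_U−E_D)/(RT)].
(E_U−E_D)/(RT) = (132−76.6)×10³/(8.314×731) = 55400/6078 = 9.116.
k_D/k_U = (5.74×10^9/2.36×10^14)·exp(9.116) = 2.432×10^-5 × 9096 = 0.221.

0.221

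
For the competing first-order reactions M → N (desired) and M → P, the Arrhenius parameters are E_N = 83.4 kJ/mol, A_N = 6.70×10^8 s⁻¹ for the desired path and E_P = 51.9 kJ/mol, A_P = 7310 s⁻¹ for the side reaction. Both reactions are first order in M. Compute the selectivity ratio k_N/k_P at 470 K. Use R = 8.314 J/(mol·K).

k_N/k_P = (A_N/A_P)·exp[−(E_N−E_P)/(RT)] = (A_N/A_P)·exp[(E_P−E_N)/(RT)].
(E_P−E_N)/(RT) = (51.9−83.4)×10³/(8.314×470) = -31500/3908 = -8.061.
k_N/k_P = (6.70×10^8/7310)·exp(-8.061) = 91655 × 3.155×10^-4 = 28.9.

28.9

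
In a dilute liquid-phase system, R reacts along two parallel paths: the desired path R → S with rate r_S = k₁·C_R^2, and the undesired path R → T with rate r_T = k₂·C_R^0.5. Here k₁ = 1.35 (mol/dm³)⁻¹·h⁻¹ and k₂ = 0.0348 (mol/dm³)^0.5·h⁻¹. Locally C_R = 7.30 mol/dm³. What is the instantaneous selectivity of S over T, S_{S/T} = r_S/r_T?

S_{S/T} = r_S/r_T = (k₁·C_R^2)/(k₂·C_R^0.5) = (k₁/k₂)·C_R^1.5.
= (1.35×7.300^2) / (0.0348×7.300^0.5) = 71.94/0.09402 = 765.

765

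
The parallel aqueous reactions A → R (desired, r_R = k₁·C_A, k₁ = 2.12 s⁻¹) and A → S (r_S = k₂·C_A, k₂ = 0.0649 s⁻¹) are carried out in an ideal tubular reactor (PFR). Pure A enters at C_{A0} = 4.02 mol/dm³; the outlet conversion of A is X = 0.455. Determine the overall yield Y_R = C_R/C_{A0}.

0.441

C_A = C_{A0}(1−X) = 2.191 mol/dm³.
Both paths are first order in A, so the instantaneous fraction to R is constant: dC_R/d(−C_A) = k₁/(k₁+k₂) = 0.9703.
C_R = 0.9703·(C_{A0}−C_A) = 0.9703×1.829 = 1.77 mol/dm³.
Y_R = C_R/C_{A0} = 1.775/4.02 = 0.441.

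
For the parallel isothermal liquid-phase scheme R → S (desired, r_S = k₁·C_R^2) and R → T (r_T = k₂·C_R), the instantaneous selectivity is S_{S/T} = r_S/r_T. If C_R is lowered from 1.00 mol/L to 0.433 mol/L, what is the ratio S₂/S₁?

S_{S/T} = (k₁/k₂)·C_R, so S₂/S₁ = (C_{R,2}/C_{R,1}).
= 0.433/1.00 = 0.433.
Selectivity toward S falls as C_R falls — high-concentration operation is favoured.

0.433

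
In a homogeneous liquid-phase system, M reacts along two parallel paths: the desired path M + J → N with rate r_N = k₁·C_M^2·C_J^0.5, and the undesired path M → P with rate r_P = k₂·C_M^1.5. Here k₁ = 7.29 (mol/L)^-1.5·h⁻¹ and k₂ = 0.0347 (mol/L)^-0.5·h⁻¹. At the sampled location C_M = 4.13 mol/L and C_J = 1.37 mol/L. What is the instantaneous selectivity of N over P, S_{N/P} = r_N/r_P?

500

S_{N/P} = r_N/r_P = (k₁·C_M^2·C_J^0.5)/(k₂·C_M^1.5) = (k₁/k₂)·C_M^0.5·C_J^0.5.
= (7.29×4.130^2×1.370^0.5) / (0.0347×4.130^1.5) = 145.5/0.2912 = 500.
Since the desired path is higher order in M, keeping C_M high (PFR or concentrated feed) favours N.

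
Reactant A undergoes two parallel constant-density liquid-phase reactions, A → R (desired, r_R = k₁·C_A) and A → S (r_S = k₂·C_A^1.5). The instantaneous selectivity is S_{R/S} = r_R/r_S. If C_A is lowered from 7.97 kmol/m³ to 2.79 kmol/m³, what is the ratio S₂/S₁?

S_{R/S} = (k₁/k₂)·C_A^-0.5, so S₂/S₁ = (C_{A,2}/C_{A,1})^-0.5.
= (2.79/7.97)^(-0.5) = (0.3501)^(-0.5) = 1.69.
Selectivity toward R rises as C_A falls — low-concentration operation is favoured.

1.69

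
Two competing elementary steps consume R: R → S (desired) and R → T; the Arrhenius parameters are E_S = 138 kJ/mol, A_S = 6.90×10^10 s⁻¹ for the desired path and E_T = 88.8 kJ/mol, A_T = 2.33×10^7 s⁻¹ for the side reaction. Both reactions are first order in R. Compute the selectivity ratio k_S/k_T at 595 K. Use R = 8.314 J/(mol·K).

k_S/k_T = (A_S/A_T)·exp[−(E_S−E_T)/(RT)] = (A_S/A_T)·exp[(E_T−E_S)/(RT)].
(E_T−E_S)/(RT) = (88.8−138)×10³/(8.314×595) = -49200/4947 = -9.946.
k_S/k_T = (6.90×10^10/2.33×10^7)·exp(-9.946) = 2961 × 4.793×10^-5 = 0.142.
Since E_S > E_T, raising the temperature improves selectivity toward S.

0.142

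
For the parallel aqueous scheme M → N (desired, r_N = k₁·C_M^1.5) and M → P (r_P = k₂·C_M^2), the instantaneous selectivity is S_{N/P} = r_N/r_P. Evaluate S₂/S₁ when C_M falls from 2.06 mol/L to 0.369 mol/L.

S_{N/P} = (k₁/k₂)·C_M^-0.5, so S₂/S₁ = (C_{M,2}/C_{M,1})^-0.5.
= (0.369/2.06)^(-0.5) = (0.1791)^(-0.5) = 2.36.

2.36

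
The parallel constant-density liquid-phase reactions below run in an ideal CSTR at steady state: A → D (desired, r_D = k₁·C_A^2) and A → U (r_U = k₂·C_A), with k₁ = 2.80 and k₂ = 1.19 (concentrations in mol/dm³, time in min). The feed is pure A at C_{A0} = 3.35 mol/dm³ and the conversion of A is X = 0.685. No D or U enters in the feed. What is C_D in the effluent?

Exit C_A = C_{A0}(1−X) = 3.35×0.315 = 1.055 mol/dm³.
A CSTR operates uniformly at the exit composition, giving r_D = 3.118 and r_U = 1.256 (each k·C_A^n at C_A = 1.055).
Fraction of consumed A going to D: r_D/(r_D+r_U) = 0.7129.
C_D = 0.7129·C_{A0}·X = 0.7129×3.35×0.685 = 1.64 mol/dm³.

1.64 mol/dm³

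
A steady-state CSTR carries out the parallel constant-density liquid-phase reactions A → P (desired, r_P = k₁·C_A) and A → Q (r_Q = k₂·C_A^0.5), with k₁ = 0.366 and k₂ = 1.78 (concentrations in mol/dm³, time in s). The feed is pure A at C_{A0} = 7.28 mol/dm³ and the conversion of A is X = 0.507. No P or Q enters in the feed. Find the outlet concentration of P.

Exit C_A = C_{A0}(1−X) = 7.28×0.493 = 3.589 mol/dm³.
In a CSTR the entire volume is at exit conditions, so r_P = 0.366×3.589 = 1.314 and r_Q = 1.78×3.589^0.5 = 3.372.
Fraction of consumed A going to P: r_P/(r_P+r_Q) = 0.2803.
C_P = 0.2803·C_{A0}·X = 0.2803×7.28×0.507 = 1.03 mol/dm³.

1.03 mol/dm³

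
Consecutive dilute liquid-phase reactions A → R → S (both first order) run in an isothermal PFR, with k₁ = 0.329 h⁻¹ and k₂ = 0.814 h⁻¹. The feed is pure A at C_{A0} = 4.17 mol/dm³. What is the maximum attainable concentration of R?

At the optimum, C_{R,max}/C_{A0} = (k₁/k₂)^[k₂/(k₂−k₁)].
= (0.329/0.814)^(0.814/(0.814−0.329)) = (0.4042)^(1.678) = 0.2186.
C_{R,max} = 0.2186×4.17 = 0.912 mol/dm³.

0.912 mol/dm³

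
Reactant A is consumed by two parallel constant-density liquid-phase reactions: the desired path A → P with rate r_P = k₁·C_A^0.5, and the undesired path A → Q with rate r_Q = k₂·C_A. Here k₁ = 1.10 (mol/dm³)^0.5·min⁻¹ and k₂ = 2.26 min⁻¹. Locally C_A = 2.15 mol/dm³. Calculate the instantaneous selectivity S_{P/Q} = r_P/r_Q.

S_{P/Q} = r_P/r_Q = (k₁·C_A^0.5)/(k₂·C_A) = (k₁/k₂)·C_A^-0.5.
= (1.10×2.150^0.5) / (2.26×2.150) = 1.613/4.859 = 0.332.
The undesired path is higher order in A, so low C_A (CSTR or dilute feed) favours P.

0.332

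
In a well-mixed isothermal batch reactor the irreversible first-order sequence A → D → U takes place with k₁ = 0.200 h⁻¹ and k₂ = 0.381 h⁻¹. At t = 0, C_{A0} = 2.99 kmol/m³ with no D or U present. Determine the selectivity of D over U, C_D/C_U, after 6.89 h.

The intermediate concentration in a first-order A→B→C sequence is C_D = k₁C_{A0}(e^(−k₁t) − e^(−k₂t))/(k₂−k₁).
e^(−k₁t) = e^(−0.200×6.89) = e^(−1.378) = 0.2521; e^(−k₂t) = e^(−2.625) = 0.07243.
C_D = 0.200×2.99/(0.381−0.200) × (0.2521−0.07243) = 3.304×0.1796 = 0.5935 kmol/m³.
C_A = C_{A0}e^(−k₁t) = 0.7537 kmol/m³, so C_U = C_{A0}−C_A−C_D = 1.643 kmol/m³; C_D/C_U = 0.361.

0.361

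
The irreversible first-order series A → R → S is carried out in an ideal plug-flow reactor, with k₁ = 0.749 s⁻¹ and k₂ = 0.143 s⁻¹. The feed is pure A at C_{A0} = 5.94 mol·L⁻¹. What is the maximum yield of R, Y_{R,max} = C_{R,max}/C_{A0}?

0.677

Evaluating C_R at τ_opt = ln(k₂/k₁)/(k₂−k₁) gives C_{R,max}/C_{A0} = (k₁/k₂)^[k₂/(k₂−k₁)].
= (0.749/0.143)^(0.143/(0.143−0.749)) = (5.238)^(-0.2360) = 0.6766.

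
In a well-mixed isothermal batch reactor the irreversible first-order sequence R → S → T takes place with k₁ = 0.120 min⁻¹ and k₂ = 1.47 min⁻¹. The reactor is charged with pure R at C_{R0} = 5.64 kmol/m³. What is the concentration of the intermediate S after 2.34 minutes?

The intermediate concentration in a first-order A→B→C sequence is C_S = k₁C_{R0}(e^(−k₁t) − e^(−k₂t))/(k₂−k₁).
e^(−k₁t) = e^(−0.120×2.34) = e^(−0.2808) = 0.7552; e^(−k₂t) = e^(−3.440) = 0.03207.
C_S = 0.120×5.64/(1.47−0.120) × (0.7552−0.03207) = 0.5013×0.7231 = 0.3625 kmol/m³.

0.363 kmol/m³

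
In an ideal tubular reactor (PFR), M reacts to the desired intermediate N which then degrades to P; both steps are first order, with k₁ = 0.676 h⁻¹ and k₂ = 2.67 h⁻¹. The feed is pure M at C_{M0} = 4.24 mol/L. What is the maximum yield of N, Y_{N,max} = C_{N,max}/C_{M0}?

0.159

At the optimum, C_{N,max}/C_{M0} = (k₁/k₂)^[k₂/(k₂−k₁)].
= (0.676/2.67)^(2.67/(2.67−0.676)) = (0.2532)^(1.339) = 0.1589.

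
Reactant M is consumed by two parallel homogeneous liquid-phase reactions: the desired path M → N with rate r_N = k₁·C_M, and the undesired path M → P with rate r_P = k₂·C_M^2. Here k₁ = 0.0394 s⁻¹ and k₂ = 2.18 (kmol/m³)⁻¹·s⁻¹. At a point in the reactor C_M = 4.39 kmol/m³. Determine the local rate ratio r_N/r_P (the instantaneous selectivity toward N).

0.00412

S_{N/P} = r_N/r_P = (k₁·C_M)/(k₂·C_M^2) = (k₁/k₂)·C_M⁻¹.
= (0.0394×4.390) / (2.18×4.390^2) = 0.1730/42.01 = 0.00412.
The undesired path is higher order in M, so low C_M (CSTR or dilute feed) favours N.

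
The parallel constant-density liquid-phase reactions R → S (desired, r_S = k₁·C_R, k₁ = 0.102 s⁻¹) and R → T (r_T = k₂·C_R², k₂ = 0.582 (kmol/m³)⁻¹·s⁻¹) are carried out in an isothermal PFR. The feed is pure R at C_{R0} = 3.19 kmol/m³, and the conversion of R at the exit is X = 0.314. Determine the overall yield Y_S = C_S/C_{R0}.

0.0194

C_R = C_{R0}(1−X) = 2.188 kmol/m³.
Along a PFR/batch, dC_S/dC_R = −r_S/(r_S+r_T) = −k₁/(k₁+k₂·C_R).
Integrating from C_{R0} to C_R: C_S = (0.102/0.582)·ln[(0.102+0.582·3.19)/(0.102+0.582·2.19)] = 0.1753·ln(1.959/1.376) = 0.06192 kmol/m³.
Y_S = C_S/C_{R0} = 0.06192/3.19 = 0.0194.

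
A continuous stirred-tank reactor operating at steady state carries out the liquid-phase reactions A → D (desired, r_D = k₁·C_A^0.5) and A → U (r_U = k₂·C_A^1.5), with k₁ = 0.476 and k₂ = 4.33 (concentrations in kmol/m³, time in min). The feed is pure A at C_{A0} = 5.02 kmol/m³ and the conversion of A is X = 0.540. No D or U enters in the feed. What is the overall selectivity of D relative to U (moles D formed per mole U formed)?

Exit C_A = C_{A0}(1−X) = 5.02×0.460 = 2.309 kmol/m³.
In a CSTR the entire volume is at exit conditions, so r_D = 0.476×2.309^0.5 = 0.7233 and r_U = 4.33×2.309^1.5 = 15.19.
Overall selectivity = C_D/C_U = r_Dτ/(r_Uτ) = r_D/r_U = 0.0476.

0.0476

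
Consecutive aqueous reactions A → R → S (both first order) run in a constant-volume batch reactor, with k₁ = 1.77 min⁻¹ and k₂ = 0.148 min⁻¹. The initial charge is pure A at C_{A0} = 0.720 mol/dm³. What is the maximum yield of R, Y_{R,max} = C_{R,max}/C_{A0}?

At the optimum, C_{R,max}/C_{A0} = (k₁/k₂)^[k₂/(k₂−k₁)].
= (1.77/0.148)^(0.148/(0.148−1.77)) = (11.96)^(-0.09125) = 0.7974.

0.797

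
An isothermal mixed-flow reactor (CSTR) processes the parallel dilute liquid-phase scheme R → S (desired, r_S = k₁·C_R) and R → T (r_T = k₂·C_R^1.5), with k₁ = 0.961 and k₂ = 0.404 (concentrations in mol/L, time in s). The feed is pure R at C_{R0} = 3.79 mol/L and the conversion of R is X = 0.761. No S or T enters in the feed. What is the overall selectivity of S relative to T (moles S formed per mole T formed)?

Exit C_R = C_{R0}(1−X) = 3.79×0.239 = 0.9058 mol/L.
In a CSTR the entire volume is at exit conditions, so r_S = 0.961×0.9058 = 0.8705 and r_T = 0.404×0.9058^1.5 = 0.3483.
Overall selectivity = C_S/C_T = r_Sτ/(r_Tτ) = r_S/r_T = 2.50.

2.50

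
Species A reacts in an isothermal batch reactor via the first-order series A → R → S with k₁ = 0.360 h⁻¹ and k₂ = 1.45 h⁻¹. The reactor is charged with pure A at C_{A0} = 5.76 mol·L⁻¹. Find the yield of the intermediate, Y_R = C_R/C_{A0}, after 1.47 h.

The intermediate concentration in a first-order A→B→C sequence is C_R = k₁C_{A0}(e^(−k₁t) − e^(−k₂t))/(k₂−k₁).
e^(−k₁t) = e^(−0.360×1.47) = e^(−0.5292) = 0.5891; e^(−k₂t) = e^(−2.131) = 0.1187.
C_R = 0.360×5.76/(1.45−0.360) × (0.5891−0.1187) = 1.902×0.4704 = 0.8949 mol·L⁻¹.
Y_R = C_R/C_{A0} = 0.8949/5.76 = 0.155.

0.155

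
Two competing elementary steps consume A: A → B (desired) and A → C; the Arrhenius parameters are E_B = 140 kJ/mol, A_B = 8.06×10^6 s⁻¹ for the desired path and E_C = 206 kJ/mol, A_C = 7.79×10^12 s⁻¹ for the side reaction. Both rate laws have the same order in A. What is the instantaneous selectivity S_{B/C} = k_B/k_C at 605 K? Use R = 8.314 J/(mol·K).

0.517

Since both paths have the same order in A, the concentration cancels and S_{B/C} = k_B/k_C = (A_B/A_C)·exp[(E_C−E_B)/(RT)].
(E_C−E_B)/(RT) = (206−140)×10³/(8.314×605) = 66000/5030 = 13.12.
k_B/k_C = (8.06×10^6/7.79×10^12)·exp(13.12) = 1.035×10^-6 × 4.995×10^5 = 0.517.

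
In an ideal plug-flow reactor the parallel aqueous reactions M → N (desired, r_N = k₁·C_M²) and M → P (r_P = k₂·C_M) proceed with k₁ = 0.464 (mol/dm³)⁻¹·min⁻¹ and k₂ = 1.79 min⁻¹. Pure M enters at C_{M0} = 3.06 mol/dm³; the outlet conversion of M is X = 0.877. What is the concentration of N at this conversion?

C_M = C_{M0}(1−X) = 0.3764 mol/dm³.
Along a PFR/batch, dC_P/dC_M = −r_P/(r_N+r_P) = −k₂/(k₂+k₁·C_M).
Integrating from C_{M0} to C_M: C_P = (1.79/0.464)·ln[(1.79+0.464·3.06)/(1.79+0.464·0.376)] = 3.858·ln(3.210/1.965) = 1.894 mol/dm³.
Then C_N = (C_{M0}−C_M) − C_P = 2.684 − 1.894 = 0.7898 mol/dm³.

0.790 mol/dm³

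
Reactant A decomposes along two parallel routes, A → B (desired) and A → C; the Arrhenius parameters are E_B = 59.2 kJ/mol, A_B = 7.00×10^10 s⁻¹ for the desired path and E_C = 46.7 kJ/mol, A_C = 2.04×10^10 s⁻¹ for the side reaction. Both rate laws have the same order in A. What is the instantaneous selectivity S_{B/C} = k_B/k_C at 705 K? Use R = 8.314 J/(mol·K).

k_B/k_C = (A_B/A_C)·exp[−(E_B−E_C)/(RT)] = (A_B/A_C)·exp[(E_C−E_B)/(RT)].
(E_C−E_B)/(RT) = (46.7−59.2)×10³/(8.314×705) = -12500/5861 = -2.133.
k_B/k_C = (7.00×10^10/2.04×10^10)·exp(-2.133) = 3.431 × 0.1185 = 0.407.
Since E_B > E_C, raising the temperature improves selectivity toward B.

0.407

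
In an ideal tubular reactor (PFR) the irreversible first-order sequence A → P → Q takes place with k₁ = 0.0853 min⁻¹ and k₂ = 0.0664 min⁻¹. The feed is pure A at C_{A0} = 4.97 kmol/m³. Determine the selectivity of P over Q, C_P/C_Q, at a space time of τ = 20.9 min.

0.792

Solving the coupled first-order balances gives C_P(τ) = [k₁/(k₂−k₁)]·C_{A0}·(e^(−k₁τ) − e^(−k₂τ)).
e^(−k₁τ) = e^(−0.0853×20.9) = e^(−1.783) = 0.1682; e^(−k₂τ) = e^(−1.388) = 0.2496.
C_P = 0.0853×4.97/(0.0664−0.0853) × (0.1682−0.2496) = (-22.43)×(-0.08146) = 1.827 kmol/m³.
C_A = C_{A0}e^(−k₁τ) = 0.8358 kmol/m³, so C_Q = C_{A0}−C_A−C_P = 2.307 kmol/m³; C_P/C_Q = 0.792.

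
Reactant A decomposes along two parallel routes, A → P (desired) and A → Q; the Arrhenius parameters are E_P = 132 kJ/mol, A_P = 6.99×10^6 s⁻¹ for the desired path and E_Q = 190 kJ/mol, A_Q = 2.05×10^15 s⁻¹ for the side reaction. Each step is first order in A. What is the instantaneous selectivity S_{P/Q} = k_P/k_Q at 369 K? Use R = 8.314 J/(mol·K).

0.554

k_P/k_Q = (A_P/A_Q)·exp[−(E_P−E_Q)/(RT)] = (A_P/A_Q)·exp[(E_Q−E_P)/(RT)].
(E_Q−E_P)/(RT) = (190−132)×10³/(8.314×369) = 58000/3068 = 18.91.
k_P/k_Q = (6.99×10^6/2.05×10^15)·exp(18.91) = 3.410×10^-9 × 1.624×10^8 = 0.554.
Since E_P < E_Q, lowering the temperature improves selectivity toward P.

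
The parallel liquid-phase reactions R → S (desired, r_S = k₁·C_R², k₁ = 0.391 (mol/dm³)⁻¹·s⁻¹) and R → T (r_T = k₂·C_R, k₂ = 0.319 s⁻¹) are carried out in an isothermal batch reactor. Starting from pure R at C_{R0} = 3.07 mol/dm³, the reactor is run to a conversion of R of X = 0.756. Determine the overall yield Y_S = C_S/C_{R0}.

C_R = C_{R0}(1−X) = 0.7491 mol/dm³.
Along a PFR/batch, dC_T/dC_R = −r_T/(r_S+r_T) = −k₂/(k₂+k₁·C_R).
Integrating from C_{R0} to C_R: C_T = (0.319/0.391)·ln[(0.319+0.391·3.07)/(0.319+0.391·0.749)] = 0.8159·ln(1.519/0.6119) = 0.7420 mol/dm³.
Then C_S = (C_{R0}−C_R) − C_T = 2.321 − 0.7420 = 1.579 mol/dm³.
Y_S = C_S/C_{R0} = 1.579/3.07 = 0.514.

0.514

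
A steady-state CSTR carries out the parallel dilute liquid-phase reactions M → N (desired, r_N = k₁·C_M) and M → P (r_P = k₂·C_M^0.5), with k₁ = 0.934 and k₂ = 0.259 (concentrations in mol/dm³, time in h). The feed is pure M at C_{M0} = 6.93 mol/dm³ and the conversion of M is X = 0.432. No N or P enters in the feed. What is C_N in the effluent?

Exit C_M = C_{M0}(1−X) = 6.93×0.568 = 3.936 mol/dm³.
Rates in a CSTR are evaluated at the outlet concentration: r_N = 0.934×3.936 = 3.676, r_P = 0.259×3.936^0.5 = 0.5139.
Fraction of consumed M going to N: r_N/(r_N+r_P) = 0.8774.
C_N = 0.8774·C_{M0}·X = 0.8774×6.93×0.432 = 2.63 mol/dm³.

2.63 mol/dm³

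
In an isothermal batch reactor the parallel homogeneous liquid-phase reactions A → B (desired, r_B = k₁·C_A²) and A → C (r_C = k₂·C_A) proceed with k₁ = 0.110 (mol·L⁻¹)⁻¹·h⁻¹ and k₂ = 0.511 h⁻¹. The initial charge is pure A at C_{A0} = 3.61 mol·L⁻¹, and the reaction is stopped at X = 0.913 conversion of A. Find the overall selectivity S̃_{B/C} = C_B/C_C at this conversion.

0.392

C_A = C_{A0}(1−X) = 0.3141 mol·L⁻¹.
Along a PFR/batch, dC_C/dC_A = −r_C/(r_B+r_C) = −k₂/(k₂+k₁·C_A).
Integrating from C_{A0} to C_A: C_C = (0.511/0.110)·ln[(0.511+0.110·3.61)/(0.511+0.110·0.314)] = 4.645·ln(0.9081/0.5455) = 2.367 mol·L⁻¹.
Then C_B = (C_{A0}−C_A) − C_C = 3.296 − 2.367 = 0.9288 mol·L⁻¹.
S̃_{B/C} = C_B/C_C = 0.9288/2.367 = 0.392.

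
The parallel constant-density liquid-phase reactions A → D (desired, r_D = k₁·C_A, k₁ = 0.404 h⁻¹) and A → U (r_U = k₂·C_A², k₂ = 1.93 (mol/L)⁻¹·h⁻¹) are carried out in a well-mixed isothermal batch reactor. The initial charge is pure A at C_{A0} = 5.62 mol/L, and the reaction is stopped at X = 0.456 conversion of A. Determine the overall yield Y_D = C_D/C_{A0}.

C_A = C_{A0}(1−X) = 3.057 mol/L.
Along a PFR/batch, dC_D/dC_A = −r_D/(r_D+r_U) = −k₁/(k₁+k₂·C_A).
Integrating from C_{A0} to C_A: C_D = (0.404/1.93)·ln[(0.404+1.93·5.62)/(0.404+1.93·3.06)] = 0.2093·ln(11.25/6.305) = 0.1212 mol/L.
Y_D = C_D/C_{A0} = 0.1212/5.62 = 0.0216.

0.0216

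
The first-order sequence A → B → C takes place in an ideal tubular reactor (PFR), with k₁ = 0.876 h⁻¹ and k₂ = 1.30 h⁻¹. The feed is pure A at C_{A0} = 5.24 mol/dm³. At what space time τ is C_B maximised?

0.931 h

Setting dC_B/dτ = 0 gives τ_opt = ln(k₂/k₁)/(k₂−k₁).
= ln(1.30/0.876)/(1.30−0.876) = ln(1.484)/0.4240 = 0.3948/0.4240 = 0.931 h.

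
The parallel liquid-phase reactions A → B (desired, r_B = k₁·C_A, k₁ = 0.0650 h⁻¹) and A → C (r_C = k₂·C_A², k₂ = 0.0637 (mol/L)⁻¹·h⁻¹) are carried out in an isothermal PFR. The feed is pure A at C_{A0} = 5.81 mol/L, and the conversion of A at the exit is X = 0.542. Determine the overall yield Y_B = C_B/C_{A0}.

0.109

C_A = C_{A0}(1−X) = 2.661 mol/L.
Along a PFR/batch, dC_B/dC_A = −r_B/(r_B+r_C) = −k₁/(k₁+k₂·C_A).
Integrating from C_{A0} to C_A: C_B = (0.0650/0.0637)·ln[(0.0650+0.0637·5.81)/(0.0650+0.0637·2.66)] = 1.020·ln(0.4351/0.2345) = 0.6307 mol/L.
Y_B = C_B/C_{A0} = 0.6307/5.81 = 0.109.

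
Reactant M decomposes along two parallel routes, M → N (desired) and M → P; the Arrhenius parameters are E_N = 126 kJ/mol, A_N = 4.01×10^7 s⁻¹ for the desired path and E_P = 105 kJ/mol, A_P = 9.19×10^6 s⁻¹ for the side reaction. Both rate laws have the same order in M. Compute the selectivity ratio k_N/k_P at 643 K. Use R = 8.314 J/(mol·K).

0.0859

Since both paths have the same order in M, the concentration cancels and S_{N/P} = k_N/k_P = (A_N/A_P)·exp[(E_P−E_N)/(RT)].
(E_P−E_N)/(RT) = (105−126)×10³/(8.314×643) = -21000/5346 = -3.928.
k_N/k_P = (4.01×10^7/9.19×10^6)·exp(-3.928) = 4.363 × 0.01968 = 0.0859.
Since E_N > E_P, raising the temperature improves selectivity toward N.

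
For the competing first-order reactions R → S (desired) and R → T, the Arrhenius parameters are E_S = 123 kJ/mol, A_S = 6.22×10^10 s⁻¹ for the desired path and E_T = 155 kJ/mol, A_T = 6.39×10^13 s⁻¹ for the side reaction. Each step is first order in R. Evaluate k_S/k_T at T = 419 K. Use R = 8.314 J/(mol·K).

k_S/k_T = (A_S/A_T)·exp[−(E_S−E_T)/(RT)] = (A_S/A_T)·exp[(E_T−E_S)/(RT)].
(E_T−E_S)/(RT) = (155−123)×10³/(8.314×419) = 32000/3484 = 9.186.
k_S/k_T = (6.22×10^10/6.39×10^13)·exp(9.186) = 9.734×10^-4 × 9759 = 9.50.

9.50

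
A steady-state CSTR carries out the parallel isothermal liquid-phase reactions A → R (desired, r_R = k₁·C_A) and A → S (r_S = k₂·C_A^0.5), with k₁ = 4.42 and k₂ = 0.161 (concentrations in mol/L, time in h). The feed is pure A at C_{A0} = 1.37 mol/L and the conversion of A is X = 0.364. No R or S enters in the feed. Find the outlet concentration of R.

Exit C_A = C_{A0}(1−X) = 1.37×0.636 = 0.8713 mol/L.
In a CSTR the entire volume is at exit conditions, so r_R = 4.42×0.8713 = 3.851 and r_S = 0.161×0.8713^0.5 = 0.1503.
Fraction of consumed A going to R: r_R/(r_R+r_S) = 0.9624.
C_R = 0.9624·C_{A0}·X = 0.9624×1.37×0.364 = 0.480 mol/L.

0.480 mol/L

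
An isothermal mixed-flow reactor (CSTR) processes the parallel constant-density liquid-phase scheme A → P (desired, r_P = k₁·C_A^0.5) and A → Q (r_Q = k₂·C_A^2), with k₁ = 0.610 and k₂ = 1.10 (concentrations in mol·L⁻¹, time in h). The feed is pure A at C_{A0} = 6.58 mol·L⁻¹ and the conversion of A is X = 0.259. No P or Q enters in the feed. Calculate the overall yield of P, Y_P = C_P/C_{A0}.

0.0127

Exit C_A = C_{A0}(1−X) = 6.58×0.741 = 4.876 mol·L⁻¹.
A CSTR operates uniformly at the exit composition, giving r_P = 1.347 and r_Q = 26.15 (each k·C_A^n at C_A = 4.876).
Fraction of consumed A going to P: r_P/(r_P+r_Q) = 0.04898.
C_P = 0.04898·C_{A0}·X = 0.04898×6.58×0.259 = 0.0835 mol·L⁻¹; Y_P = C_P/C_{A0} = 0.0127.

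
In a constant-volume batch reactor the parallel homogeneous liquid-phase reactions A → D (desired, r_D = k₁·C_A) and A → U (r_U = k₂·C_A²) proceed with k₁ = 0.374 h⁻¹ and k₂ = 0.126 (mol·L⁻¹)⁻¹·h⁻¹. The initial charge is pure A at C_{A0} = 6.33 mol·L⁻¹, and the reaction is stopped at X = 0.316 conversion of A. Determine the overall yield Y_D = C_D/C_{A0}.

0.114

C_A = C_{A0}(1−X) = 4.330 mol·L⁻¹.
Along a PFR/batch, dC_D/dC_A = −r_D/(r_D+r_U) = −k₁/(k₁+k₂·C_A).
Integrating from C_{A0} to C_A: C_D = (0.374/0.126)·ln[(0.374+0.126·6.33)/(0.374+0.126·4.33)] = 2.968·ln(1.172/0.9195) = 0.7190 mol·L⁻¹.
Y_D = C_D/C_{A0} = 0.7190/6.33 = 0.114.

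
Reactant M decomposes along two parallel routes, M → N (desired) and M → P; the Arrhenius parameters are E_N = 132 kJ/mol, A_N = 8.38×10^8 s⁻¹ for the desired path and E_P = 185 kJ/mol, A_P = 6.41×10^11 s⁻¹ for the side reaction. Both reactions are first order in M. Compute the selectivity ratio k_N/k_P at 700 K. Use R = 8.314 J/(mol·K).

11.8

k_N/k_P = (A_N/A_P)·exp[−(E_N−E_P)/(RT)] = (A_N/A_P)·exp[(E_P−E_N)/(RT)].
(E_P−E_N)/(RT) = (185−132)×10³/(8.314×700) = 53000/5820 = 9.107.
k_N/k_P = (8.38×10^8/6.41×10^11)·exp(9.107) = 0.001307 × 9017 = 11.8.
Since E_N < E_P, lowering the temperature improves selectivity toward N.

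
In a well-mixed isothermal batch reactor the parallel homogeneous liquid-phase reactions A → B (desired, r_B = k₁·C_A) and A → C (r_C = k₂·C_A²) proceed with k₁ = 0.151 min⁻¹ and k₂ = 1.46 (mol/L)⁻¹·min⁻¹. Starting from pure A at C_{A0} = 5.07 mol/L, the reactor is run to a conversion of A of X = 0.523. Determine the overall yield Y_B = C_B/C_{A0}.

C_A = C_{A0}(1−X) = 2.418 mol/L.
Along a PFR/batch, dC_B/dC_A = −r_B/(r_B+r_C) = −k₁/(k₁+k₂·C_A).
Integrating from C_{A0} to C_A: C_B = (0.151/1.46)·ln[(0.151+1.46·5.07)/(0.151+1.46·2.42)] = 0.1034·ln(7.553/3.682) = 0.07432 mol/L.
Y_B = C_B/C_{A0} = 0.07432/5.07 = 0.0147.

0.0147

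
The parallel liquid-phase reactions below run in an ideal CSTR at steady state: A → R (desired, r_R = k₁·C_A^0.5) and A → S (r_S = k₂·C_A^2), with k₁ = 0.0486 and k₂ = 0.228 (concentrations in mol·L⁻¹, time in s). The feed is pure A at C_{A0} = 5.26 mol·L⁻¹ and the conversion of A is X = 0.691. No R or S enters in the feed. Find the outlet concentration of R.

0.339 mol·L⁻¹

Exit C_A = C_{A0}(1−X) = 5.26×0.309 = 1.625 mol·L⁻¹.
A CSTR operates uniformly at the exit composition, giving r_R = 0.06196 and r_S = 0.6023 (each k·C_A^n at C_A = 1.625).
Fraction of consumed A going to R: r_R/(r_R+r_S) = 0.09327.
C_R = 0.09327·C_{A0}·X = 0.09327×5.26×0.691 = 0.339 mol·L⁻¹.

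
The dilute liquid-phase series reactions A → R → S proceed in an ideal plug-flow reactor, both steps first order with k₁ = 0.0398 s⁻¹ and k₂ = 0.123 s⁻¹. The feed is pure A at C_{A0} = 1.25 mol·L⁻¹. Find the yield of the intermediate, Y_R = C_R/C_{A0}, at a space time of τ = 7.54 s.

0.165

For first-order series with pure A initially, C_R(τ) = k₁C_{A0}/(k₂−k₁)·(e^(−k₁τ) − e^(−k₂τ)).
e^(−k₁τ) = e^(−0.0398×7.54) = e^(−0.3001) = 0.7408; e^(−k₂τ) = e^(−0.9274) = 0.3956.
C_R = 0.0398×1.25/(0.123−0.0398) × (0.7408−0.3956) = 0.5980×0.3452 = 0.2064 mol·L⁻¹.
Y_R = C_R/C_{A0} = 0.2064/1.25 = 0.165.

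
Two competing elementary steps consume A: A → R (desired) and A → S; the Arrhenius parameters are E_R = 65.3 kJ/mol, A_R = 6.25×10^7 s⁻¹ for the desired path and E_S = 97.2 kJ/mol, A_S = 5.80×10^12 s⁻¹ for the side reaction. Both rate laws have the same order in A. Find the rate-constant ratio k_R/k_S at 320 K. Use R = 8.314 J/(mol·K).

1.74

With equal orders, S_{R/S} = k_R/k_S = (A_R/A_S)·exp[(E_S−E_R)/(RT)].
(E_S−E_R)/(RT) = (97.2−65.3)×10³/(8.314×320) = 31900/2660 = 11.99.
k_R/k_S = (6.25×10^7/5.80×10^12)·exp(11.99) = 1.078×10^-5 × 1.612×10^5 = 1.74.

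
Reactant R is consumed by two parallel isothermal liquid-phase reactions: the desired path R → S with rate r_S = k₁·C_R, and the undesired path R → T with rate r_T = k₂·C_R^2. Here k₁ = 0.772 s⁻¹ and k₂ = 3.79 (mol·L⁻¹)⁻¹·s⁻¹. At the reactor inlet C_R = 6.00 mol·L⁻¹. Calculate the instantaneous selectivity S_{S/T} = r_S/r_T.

S_{S/T} = r_S/r_T = (k₁·C_R)/(k₂·C_R^2) = (k₁/k₂)·C_R⁻¹.
= (0.772×6.000) / (3.79×6.000^2) = 4.632/136.4 = 0.0339.
The undesired path is higher order in R, so low C_R (CSTR or dilute feed) favours S.

0.0339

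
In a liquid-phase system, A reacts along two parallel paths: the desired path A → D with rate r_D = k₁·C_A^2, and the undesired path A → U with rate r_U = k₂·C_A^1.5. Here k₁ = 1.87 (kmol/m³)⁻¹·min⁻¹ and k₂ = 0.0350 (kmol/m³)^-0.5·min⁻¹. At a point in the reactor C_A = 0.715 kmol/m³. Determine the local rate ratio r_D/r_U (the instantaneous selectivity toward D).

45.2

S_{D/U} = r_D/r_U = (k₁·C_A^2)/(k₂·C_A^1.5) = (k₁/k₂)·C_A^0.5.
= (1.87×0.7150^2) / (0.0350×0.7150^1.5) = 0.9560/0.02116 = 45.2.
Since the desired path is higher order in A, keeping C_A high (PFR or concentrated feed) favours D.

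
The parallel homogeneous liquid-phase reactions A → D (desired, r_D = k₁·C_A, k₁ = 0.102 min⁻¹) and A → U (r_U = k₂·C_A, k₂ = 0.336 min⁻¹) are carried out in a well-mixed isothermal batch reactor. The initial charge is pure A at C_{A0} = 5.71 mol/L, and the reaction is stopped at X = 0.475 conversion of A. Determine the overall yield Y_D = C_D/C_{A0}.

0.111

C_A = C_{A0}(1−X) = 2.998 mol/L.
Both paths are first order in A, so the instantaneous fraction to D is constant: dC_D/d(−C_A) = k₁/(k₁+k₂) = 0.2329.
C_D = 0.2329·(C_{A0}−C_A) = 0.2329×2.712 = 0.632 mol/L.
Y_D = C_D/C_{A0} = 0.6316/5.71 = 0.111.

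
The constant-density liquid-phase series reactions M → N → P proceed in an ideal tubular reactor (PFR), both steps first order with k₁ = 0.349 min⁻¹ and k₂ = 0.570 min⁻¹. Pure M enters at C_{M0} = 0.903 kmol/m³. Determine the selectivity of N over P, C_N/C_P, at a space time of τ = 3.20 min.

Solving the coupled first-order balances gives C_N(τ) = [k₁/(k₂−k₁)]·C_{M0}·(e^(−k₁τ) − e^(−k₂τ)).
e^(−k₁τ) = e^(−0.349×3.20) = e^(−1.117) = 0.3273; e^(−k₂τ) = e^(−1.824) = 0.1614.
C_N = 0.349×0.903/(0.570−0.349) × (0.3273−0.1614) = 1.426×0.1659 = 0.2366 kmol/m³.
C_M = C_{M0}e^(−k₁τ) = 0.2956 kmol/m³, so C_P = C_{M0}−C_M−C_N = 0.3708 kmol/m³; C_N/C_P = 0.638.

0.638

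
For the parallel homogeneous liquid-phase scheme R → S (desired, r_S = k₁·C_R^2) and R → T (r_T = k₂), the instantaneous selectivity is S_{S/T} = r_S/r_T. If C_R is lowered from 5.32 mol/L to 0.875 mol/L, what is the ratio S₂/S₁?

S_{S/T} = (k₁/k₂)·C_R^2, so S₂/S₁ = (C_{R,2}/C_{R,1})^2.
= (0.875/5.32)^2 = (0.1645)^2 = 0.0271.

0.0271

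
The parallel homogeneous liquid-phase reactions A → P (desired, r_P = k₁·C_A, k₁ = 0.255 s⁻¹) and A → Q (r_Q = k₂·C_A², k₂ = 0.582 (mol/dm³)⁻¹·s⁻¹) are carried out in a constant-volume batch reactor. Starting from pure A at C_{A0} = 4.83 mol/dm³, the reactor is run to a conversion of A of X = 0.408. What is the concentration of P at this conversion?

0.205 mol/dm³

C_A = C_{A0}(1−X) = 2.859 mol/dm³.
Along a PFR/batch, dC_P/dC_A = −r_P/(r_P+r_Q) = −k₁/(k₁+k₂·C_A).
Integrating from C_{A0} to C_A: C_P = (0.255/0.582)·ln[(0.255+0.582·4.83)/(0.255+0.582·2.86)] = 0.4381·ln(3.066/1.919) = 0.2053 mol/dm³.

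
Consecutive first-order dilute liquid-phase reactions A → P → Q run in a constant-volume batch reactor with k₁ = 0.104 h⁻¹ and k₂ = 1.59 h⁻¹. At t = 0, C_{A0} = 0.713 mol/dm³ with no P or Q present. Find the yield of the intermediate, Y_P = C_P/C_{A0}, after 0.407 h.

The intermediate concentration in a first-order A→B→C sequence is C_P = k₁C_{A0}(e^(−k₁t) − e^(−k₂t))/(k₂−k₁).
e^(−k₁t) = e^(−0.104×0.407) = e^(−0.04233) = 0.9586; e^(−k₂t) = e^(−0.6471) = 0.5235.
C_P = 0.104×0.713/(1.59−0.104) × (0.9586−0.5235) = 0.04990×0.4350 = 0.02171 mol/dm³.
Y_P = C_P/C_{A0} = 0.02171/0.713 = 0.0304.

0.0304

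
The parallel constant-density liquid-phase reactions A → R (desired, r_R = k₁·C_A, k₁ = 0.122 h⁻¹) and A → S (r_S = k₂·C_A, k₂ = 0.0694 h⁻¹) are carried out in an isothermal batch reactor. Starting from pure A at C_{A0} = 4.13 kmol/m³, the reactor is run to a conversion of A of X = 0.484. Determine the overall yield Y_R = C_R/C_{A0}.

C_A = C_{A0}(1−X) = 2.131 kmol/m³.
Both paths are first order in A, so the instantaneous fraction to R is constant: dC_R/d(−C_A) = k₁/(k₁+k₂) = 0.6374.
C_R = 0.6374·(C_{A0}−C_A) = 0.6374×1.999 = 1.27 kmol/m³.
Y_R = C_R/C_{A0} = 1.274/4.13 = 0.309.

0.309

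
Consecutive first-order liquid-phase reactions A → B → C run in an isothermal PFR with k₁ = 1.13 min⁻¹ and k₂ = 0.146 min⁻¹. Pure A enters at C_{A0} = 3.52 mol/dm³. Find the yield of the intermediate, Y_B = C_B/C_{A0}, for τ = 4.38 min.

For first-order series with pure A initially, C_B(τ) = k₁C_{A0}/(k₂−k₁)·(e^(−k₁τ) − e^(−k₂τ)).
e^(−k₁τ) = e^(−1.13×4.38) = e^(−4.949) = 0.007088; e^(−k₂τ) = e^(−0.6395) = 0.5276.
C_B = 1.13×3.52/(0.146−1.13) × (0.007088−0.5276) = (-4.042)×(-0.5205) = 2.104 mol/dm³.
Y_B = C_B/C_{A0} = 2.104/3.52 = 0.598.

0.598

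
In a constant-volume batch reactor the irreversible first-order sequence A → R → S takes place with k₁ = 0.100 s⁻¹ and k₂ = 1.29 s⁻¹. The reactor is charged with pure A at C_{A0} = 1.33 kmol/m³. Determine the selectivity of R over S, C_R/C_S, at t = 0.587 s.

The intermediate concentration in a first-order A→B→C sequence is C_R = k₁C_{A0}(e^(−k₁t) − e^(−k₂t))/(k₂−k₁).
e^(−k₁t) = e^(−0.100×0.587) = e^(−0.05870) = 0.9430; e^(−k₂t) = e^(−0.7572) = 0.4690.
C_R = 0.100×1.33/(1.29−0.100) × (0.9430−0.4690) = 0.1118×0.4740 = 0.05298 kmol/m³.
C_A = C_{A0}e^(−k₁t) = 1.254 kmol/m³, so C_S = C_{A0}−C_A−C_R = 0.02284 kmol/m³; C_R/C_S = 2.32.

2.32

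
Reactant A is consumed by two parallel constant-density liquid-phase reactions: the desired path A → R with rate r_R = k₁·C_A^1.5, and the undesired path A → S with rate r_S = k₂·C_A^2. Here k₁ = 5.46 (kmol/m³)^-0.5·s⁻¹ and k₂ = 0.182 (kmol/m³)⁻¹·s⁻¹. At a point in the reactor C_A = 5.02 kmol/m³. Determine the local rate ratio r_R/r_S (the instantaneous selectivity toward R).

13.4

S_{R/S} = r_R/r_S = (k₁·C_A^1.5)/(k₂·C_A^2) = (k₁/k₂)·C_A^-0.5.
= (5.46×5.020^1.5) / (0.182×5.020^2) = 61.41/4.586 = 13.4.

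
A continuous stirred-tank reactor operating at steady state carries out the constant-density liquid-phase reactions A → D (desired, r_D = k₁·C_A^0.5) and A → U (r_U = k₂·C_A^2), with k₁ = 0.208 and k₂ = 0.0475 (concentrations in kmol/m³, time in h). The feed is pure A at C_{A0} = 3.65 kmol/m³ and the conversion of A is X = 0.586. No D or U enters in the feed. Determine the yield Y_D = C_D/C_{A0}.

0.411

Exit C_A = C_{A0}(1−X) = 3.65×0.414 = 1.511 kmol/m³.
In a CSTR the entire volume is at exit conditions, so r_D = 0.208×1.511^0.5 = 0.2557 and r_U = 0.0475×1.511^2 = 0.1085.
Fraction of consumed A going to D: r_D/(r_D+r_U) = 0.7021.
C_D = 0.7021·C_{A0}·X = 0.7021×3.65×0.586 = 1.50 kmol/m³; Y_D = C_D/C_{A0} = 0.411.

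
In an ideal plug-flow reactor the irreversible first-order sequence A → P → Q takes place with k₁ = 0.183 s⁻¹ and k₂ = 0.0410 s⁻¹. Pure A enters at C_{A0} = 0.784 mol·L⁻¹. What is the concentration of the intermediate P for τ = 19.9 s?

Solving the coupled first-order balances gives C_P(τ) = [k₁/(k₂−k₁)]·C_{A0}·(e^(−k₁τ) − e^(−k₂τ)).
e^(−k₁τ) = e^(−0.183×19.9) = e^(−3.642) = 0.02621; e^(−k₂τ) = e^(−0.8159) = 0.4422.
C_P = 0.183×0.784/(0.0410−0.183) × (0.02621−0.4422) = (-1.010)×(-0.4160) = 0.4203 mol·L⁻¹.

0.420 mol·L⁻¹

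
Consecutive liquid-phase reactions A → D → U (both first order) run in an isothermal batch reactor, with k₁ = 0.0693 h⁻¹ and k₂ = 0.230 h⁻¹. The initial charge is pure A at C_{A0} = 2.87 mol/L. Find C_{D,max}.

0.515 mol/L

For a first-order series the maximum intermediate yield is C_{D,max}/C_{A0} = (k₁/k₂)^[k₂/(k₂−k₁)].
= (0.0693/0.230)^(0.230/(0.230−0.0693)) = (0.3013)^(1.431) = 0.1796.
C_{D,max} = 0.1796×2.87 = 0.515 mol/L.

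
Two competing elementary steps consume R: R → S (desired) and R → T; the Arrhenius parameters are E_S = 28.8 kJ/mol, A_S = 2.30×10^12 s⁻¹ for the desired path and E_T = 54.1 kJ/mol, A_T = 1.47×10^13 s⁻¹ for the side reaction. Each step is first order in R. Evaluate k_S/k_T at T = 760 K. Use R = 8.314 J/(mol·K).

With equal orders, S_{S/T} = k_S/k_T = (A_S/A_T)·exp[(E_T−E_S)/(RT)].
(E_T−E_S)/(RT) = (54.1−28.8)×10³/(8.314×760) = 25300/6319 = 4.004.
k_S/k_T = (2.30×10^12/1.47×10^13)·exp(4.004) = 0.1565 × 54.82 = 8.58.

8.58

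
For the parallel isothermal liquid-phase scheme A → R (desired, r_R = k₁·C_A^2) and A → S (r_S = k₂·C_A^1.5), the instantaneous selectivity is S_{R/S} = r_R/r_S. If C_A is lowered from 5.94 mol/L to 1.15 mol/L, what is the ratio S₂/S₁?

S_{R/S} = (k₁/k₂)·C_A^0.5, so S₂/S₁ = (C_{A,2}/C_{A,1})^0.5.
= (1.15/5.94)^0.5 = (0.1936)^0.5 = 0.440.

0.440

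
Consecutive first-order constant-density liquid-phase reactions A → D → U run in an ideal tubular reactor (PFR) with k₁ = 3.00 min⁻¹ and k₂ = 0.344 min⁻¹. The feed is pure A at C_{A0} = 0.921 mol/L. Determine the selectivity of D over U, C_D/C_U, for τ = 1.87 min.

1.45

For first-order series with pure A initially, C_D(τ) = k₁C_{A0}/(k₂−k₁)·(e^(−k₁τ) − e^(−k₂τ)).
e^(−k₁τ) = e^(−3.00×1.87) = e^(−5.610) = 0.003661; e^(−k₂τ) = e^(−0.6433) = 0.5256.
C_D = 3.00×0.921/(0.344−3.00) × (0.003661−0.5256) = (-1.040)×(-0.5219) = 0.5429 mol/L.
C_A = C_{A0}e^(−k₁τ) = 0.003372 mol/L, so C_U = C_{A0}−C_A−C_D = 0.3747 mol/L; C_D/C_U = 1.45.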